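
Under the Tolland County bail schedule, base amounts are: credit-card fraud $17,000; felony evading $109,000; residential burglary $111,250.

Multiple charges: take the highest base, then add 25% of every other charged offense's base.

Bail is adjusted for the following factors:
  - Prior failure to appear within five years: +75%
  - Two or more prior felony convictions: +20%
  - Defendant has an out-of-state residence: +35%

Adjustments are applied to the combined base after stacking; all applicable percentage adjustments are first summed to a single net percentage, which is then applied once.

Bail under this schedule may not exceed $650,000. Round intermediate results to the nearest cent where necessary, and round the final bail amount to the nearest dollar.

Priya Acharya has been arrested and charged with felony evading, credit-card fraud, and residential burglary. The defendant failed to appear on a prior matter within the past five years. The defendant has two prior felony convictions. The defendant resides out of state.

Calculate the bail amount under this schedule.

$328,325

Base amounts from the schedule: felony evading $109,000; credit-card fraud $17,000; residential burglary $111,250.
Stacking rule: highest base plus 25% of each additional charge. Highest is residential burglary at $111,250. Additional: $109,000 × 25% = $27,250; $17,000 × 25% = $4,250. Combined base = $111,250 + $31,500 = $142,750.
Net percentage adjustment: +75% +20% +35% = +130%. $142,750 × 2.3 = $328,325.
$328,325 is within the $650,000 maximum.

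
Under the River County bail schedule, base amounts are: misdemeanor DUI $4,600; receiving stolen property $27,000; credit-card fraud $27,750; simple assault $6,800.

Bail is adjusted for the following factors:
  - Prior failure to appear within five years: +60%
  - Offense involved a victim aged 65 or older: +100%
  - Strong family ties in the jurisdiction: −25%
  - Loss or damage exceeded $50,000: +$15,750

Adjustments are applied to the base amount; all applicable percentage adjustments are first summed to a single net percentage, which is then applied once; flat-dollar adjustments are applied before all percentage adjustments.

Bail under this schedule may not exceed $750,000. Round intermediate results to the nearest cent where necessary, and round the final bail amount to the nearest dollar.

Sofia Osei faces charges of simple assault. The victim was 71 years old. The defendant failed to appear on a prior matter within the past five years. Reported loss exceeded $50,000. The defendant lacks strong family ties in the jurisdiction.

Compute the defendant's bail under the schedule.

Base amounts from the schedule: simple assault $6,800.
Single charge. Combined base = $6,800.
Loss or damage exceeded $50,000 (+$15,750 flat): $6,800 + $15,750 = $22,550.
Net percentage adjustment: +60% +100% = +160%. $22,550 × 2.6 = $58,630.
$58,630 is within the $750,000 maximum.

$58,630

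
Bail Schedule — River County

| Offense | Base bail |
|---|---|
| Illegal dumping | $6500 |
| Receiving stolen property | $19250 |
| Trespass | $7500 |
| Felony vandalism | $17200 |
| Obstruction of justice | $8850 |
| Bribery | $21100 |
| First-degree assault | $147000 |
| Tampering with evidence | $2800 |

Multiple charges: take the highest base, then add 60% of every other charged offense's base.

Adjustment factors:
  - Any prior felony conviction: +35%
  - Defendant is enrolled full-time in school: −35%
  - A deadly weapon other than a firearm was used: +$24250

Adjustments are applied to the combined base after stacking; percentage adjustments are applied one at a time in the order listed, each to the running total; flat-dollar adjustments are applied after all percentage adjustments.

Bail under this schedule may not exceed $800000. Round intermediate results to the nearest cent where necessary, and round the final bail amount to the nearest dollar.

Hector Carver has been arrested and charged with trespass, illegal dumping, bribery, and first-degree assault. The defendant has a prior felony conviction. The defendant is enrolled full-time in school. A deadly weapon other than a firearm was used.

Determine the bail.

Base amounts from the schedule: trespass $7500; illegal dumping $6500; bribery $21100; first-degree assault $147000.
Stacking rule: highest base plus 60% of each additional charge. Highest is first-degree assault at $147000. Additional: $7500 × 60% = $4500; $6500 × 60% = $3900; $21100 × 60% = $12660. Combined base = $147000 + $21060 = $168060.
Any prior felony conviction (+35%): $168060 × 1.35 = $226881.
Defendant is enrolled full-time in school (−35%): $226881 × 0.65 = $147472.65.
A deadly weapon other than a firearm was used (+$24250 flat): $147472.65 + $24250 = $171722.65.
$171722.65 is within the $800000 maximum.
Rounded to the nearest dollar: $171723.

$171723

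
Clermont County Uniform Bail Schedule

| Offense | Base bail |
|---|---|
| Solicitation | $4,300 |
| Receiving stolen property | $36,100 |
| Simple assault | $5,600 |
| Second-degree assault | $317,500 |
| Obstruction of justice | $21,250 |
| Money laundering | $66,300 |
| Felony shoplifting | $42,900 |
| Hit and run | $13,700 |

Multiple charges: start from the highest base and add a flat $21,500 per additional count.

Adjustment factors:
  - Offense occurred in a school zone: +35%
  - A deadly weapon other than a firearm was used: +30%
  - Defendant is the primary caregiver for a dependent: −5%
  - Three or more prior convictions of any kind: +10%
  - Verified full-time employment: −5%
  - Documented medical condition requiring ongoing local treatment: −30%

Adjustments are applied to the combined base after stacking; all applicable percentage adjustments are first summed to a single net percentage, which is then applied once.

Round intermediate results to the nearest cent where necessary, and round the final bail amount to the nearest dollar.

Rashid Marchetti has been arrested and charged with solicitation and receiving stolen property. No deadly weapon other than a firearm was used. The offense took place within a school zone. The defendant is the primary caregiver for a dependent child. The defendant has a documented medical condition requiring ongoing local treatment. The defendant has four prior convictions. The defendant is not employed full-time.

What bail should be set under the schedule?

$63,360

Base amounts from the schedule: solicitation $4,300; receiving stolen property $36,100.
Stacking rule: highest base plus $21,500 per additional charge. Highest is receiving stolen property at $36,100; 1 additional charge → +$21,500. Combined base = $57,600.
Net percentage adjustment: +35% −5% +10% −30% = +10%. $57,600 × 1.1 = $63,360.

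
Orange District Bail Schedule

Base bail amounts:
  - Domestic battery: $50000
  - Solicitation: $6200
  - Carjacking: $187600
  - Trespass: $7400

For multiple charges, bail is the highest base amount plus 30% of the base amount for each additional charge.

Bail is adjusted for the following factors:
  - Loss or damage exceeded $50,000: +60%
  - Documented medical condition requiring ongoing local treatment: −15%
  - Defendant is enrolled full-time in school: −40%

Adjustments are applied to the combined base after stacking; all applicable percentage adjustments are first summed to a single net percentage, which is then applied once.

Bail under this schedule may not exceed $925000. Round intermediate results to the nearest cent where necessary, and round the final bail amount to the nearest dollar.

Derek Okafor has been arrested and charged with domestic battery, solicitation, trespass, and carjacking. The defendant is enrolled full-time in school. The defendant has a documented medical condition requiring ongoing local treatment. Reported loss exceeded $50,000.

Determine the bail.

Base amounts from the schedule: domestic battery $50000; solicitation $6200; trespass $7400; carjacking $187600.
Stacking rule: highest base plus 30% of each additional charge. Highest is carjacking at $187600. Additional: $50000 × 30% = $15000; $6200 × 30% = $1860; $7400 × 30% = $2220. Combined base = $187600 + $19080 = $206680.
Net percentage adjustment: +60% −15% −40% = +5%. $206680 × 1.05 = $217014.
$217014 is within the $925000 maximum.

$217014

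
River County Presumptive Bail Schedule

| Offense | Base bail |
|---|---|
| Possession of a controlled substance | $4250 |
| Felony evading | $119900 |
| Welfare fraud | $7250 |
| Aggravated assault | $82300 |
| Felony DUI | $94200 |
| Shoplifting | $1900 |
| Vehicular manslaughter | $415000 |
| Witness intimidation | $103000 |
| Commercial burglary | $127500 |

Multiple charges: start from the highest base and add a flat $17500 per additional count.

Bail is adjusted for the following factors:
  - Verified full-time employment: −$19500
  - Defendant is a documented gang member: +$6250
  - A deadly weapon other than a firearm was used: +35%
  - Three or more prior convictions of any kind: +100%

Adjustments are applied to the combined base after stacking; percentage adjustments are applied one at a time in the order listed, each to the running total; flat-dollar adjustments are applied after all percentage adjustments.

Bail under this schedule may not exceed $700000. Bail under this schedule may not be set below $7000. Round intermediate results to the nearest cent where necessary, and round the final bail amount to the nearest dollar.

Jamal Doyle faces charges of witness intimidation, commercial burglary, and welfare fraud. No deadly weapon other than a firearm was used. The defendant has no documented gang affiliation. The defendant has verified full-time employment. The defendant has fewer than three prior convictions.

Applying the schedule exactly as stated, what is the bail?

$143000

Base amounts from the schedule: witness intimidation $103000; commercial burglary $127500; welfare fraud $7250.
Stacking rule: highest base plus $17500 per additional charge. Highest is commercial burglary at $127500; 2 additional charges → +$35000. Combined base = $162500.
Verified full-time employment (−$19500 flat): $162500 − $19500 = $143000.
$143000 is within the $700000 maximum.
$143000 is at or above the $7000 minimum.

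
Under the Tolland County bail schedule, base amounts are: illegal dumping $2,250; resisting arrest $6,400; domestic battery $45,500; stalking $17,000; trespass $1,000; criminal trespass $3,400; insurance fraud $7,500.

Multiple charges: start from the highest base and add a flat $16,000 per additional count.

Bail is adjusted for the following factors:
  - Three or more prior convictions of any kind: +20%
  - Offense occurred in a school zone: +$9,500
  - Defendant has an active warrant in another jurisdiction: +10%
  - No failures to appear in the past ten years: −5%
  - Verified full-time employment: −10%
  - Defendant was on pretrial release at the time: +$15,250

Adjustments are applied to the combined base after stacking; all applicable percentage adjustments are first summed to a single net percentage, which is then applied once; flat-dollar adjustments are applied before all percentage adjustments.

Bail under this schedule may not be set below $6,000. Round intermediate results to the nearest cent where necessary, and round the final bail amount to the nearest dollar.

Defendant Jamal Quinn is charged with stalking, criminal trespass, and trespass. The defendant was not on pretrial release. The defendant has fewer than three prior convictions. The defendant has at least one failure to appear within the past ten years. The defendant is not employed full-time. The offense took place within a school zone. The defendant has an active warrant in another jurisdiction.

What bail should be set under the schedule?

Base amounts from the schedule: stalking $17,000; criminal trespass $3,400; trespass $1,000.
Stacking rule: highest base plus $16,000 per additional charge. Highest is stalking at $17,000; 2 additional charges → +$32,000. Combined base = $49,000.
Offense occurred in a school zone (+$9,500 flat): $49,000 + $9,500 = $58,500.
Defendant has an active warrant in another jurisdiction (+10%): $58,500 × 1.1 = $64,350.
$64,350 is at or above the $6,000 minimum.

$64,350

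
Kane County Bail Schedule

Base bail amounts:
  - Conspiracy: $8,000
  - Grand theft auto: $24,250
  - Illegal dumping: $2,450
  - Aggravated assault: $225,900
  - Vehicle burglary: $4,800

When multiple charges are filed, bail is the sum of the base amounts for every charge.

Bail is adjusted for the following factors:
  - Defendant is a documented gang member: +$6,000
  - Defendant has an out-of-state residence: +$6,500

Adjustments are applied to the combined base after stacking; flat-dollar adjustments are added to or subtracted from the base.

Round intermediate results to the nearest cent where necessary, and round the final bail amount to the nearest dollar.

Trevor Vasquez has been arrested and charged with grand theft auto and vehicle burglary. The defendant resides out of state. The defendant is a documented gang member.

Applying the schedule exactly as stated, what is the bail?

Base amounts from the schedule: grand theft auto $24,250; vehicle burglary $4,800.
Stacking rule: sum of all bases. $24,250 + $4,800 = $29,050.
Defendant is a documented gang member (+$6,000 flat): $29,050 + $6,000 = $35,050.
Defendant has an out-of-state residence (+$6,500 flat): $35,050 + $6,500 = $41,550.

$41,550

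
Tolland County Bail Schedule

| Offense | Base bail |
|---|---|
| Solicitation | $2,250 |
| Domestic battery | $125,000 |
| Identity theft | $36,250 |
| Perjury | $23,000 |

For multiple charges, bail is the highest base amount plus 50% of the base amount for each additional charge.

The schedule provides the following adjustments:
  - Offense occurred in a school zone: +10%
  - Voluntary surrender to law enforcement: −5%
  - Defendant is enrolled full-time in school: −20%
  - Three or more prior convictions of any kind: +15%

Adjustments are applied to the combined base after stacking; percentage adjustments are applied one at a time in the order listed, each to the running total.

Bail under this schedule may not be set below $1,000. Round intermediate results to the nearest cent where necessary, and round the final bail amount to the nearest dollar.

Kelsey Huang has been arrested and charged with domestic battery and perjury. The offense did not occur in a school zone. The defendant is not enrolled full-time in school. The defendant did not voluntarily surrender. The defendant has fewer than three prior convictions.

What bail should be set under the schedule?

Base amounts from the schedule: domestic battery $125,000; perjury $23,000.
Stacking rule: highest base plus 50% of each additional charge. Highest is domestic battery at $125,000. Additional: $23,000 × 50% = $11,500. Combined base = $125,000 + $11,500 = $136,500.
No adjustment factors apply to this defendant.
$136,500 is at or above the $1,000 minimum.

$136,500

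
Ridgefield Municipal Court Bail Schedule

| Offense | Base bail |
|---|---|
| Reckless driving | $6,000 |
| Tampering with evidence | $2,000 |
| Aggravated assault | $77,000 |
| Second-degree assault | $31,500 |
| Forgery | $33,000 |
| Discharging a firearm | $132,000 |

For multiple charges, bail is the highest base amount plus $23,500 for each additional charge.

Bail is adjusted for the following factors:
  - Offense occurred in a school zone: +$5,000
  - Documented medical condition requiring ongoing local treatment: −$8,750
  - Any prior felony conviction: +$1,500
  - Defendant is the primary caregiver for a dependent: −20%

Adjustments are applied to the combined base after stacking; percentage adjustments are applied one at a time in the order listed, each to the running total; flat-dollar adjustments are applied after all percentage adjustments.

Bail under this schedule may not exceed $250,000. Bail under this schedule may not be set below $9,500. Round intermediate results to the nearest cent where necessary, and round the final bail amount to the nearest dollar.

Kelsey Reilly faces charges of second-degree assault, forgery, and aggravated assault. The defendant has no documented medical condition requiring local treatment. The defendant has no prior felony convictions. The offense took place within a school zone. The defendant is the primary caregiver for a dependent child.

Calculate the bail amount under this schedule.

$104,200

Base amounts from the schedule: second-degree assault $31,500; forgery $33,000; aggravated assault $77,000.
Stacking rule: highest base plus $23,500 per additional charge. Highest is aggravated assault at $77,000; 2 additional charges → +$47,000. Combined base = $124,000.
Defendant is the primary caregiver for a dependent (−20%): $124,000 × 0.8 = $99,200.
Offense occurred in a school zone (+$5,000 flat): $99,200 + $5,000 = $104,200.
$104,200 is within the $250,000 maximum.
$104,200 is at or above the $9,500 minimum.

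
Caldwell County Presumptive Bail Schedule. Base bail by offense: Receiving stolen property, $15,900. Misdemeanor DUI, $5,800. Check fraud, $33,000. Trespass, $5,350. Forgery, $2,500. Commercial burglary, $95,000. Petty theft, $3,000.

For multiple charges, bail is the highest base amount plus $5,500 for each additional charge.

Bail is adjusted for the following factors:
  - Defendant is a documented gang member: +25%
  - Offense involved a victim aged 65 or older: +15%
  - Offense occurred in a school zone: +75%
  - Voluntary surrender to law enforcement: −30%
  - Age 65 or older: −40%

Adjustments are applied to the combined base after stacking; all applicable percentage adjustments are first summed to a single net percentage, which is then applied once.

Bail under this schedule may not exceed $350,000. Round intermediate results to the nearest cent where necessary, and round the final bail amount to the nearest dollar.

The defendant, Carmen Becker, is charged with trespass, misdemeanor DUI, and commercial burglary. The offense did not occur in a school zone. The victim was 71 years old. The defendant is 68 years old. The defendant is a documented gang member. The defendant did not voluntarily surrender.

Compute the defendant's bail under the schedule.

$106,000

Base amounts from the schedule: trespass $5,350; misdemeanor DUI $5,800; commercial burglary $95,000.
Stacking rule: highest base plus $5,500 per additional charge. Highest is commercial burglary at $95,000; 2 additional charges → +$11,000. Combined base = $106,000.
Net percentage adjustment: +25% +15% −40% = +0%. $106,000 × 1 = $106,000.
$106,000 is within the $350,000 maximum.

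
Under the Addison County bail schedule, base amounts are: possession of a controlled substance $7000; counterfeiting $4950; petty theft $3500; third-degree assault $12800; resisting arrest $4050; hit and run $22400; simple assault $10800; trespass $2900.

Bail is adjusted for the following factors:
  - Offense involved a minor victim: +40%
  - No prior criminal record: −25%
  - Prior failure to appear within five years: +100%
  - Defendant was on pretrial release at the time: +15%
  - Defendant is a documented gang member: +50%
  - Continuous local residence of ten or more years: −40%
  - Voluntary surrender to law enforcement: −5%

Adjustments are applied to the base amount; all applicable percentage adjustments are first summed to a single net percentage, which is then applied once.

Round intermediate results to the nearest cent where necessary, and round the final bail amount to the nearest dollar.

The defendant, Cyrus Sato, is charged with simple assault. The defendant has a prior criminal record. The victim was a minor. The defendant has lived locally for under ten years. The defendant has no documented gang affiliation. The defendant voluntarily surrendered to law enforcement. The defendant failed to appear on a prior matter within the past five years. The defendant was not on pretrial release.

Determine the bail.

$25380

Base amounts from the schedule: simple assault $10800.
Single charge. Combined base = $10800.
Net percentage adjustment: +40% +100% −5% = +135%. $10800 × 2.35 = $25380.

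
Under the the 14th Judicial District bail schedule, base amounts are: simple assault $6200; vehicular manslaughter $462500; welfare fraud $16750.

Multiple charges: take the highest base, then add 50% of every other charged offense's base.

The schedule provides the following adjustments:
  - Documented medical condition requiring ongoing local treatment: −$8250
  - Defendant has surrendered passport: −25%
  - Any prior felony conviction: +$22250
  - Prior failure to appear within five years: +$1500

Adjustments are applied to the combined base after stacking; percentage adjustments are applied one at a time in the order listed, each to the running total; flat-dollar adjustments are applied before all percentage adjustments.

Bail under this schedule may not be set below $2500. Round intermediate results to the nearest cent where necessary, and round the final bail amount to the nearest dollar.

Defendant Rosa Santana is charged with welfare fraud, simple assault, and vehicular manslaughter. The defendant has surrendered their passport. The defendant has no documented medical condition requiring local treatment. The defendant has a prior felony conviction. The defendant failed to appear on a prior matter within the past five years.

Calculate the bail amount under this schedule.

$373294

Base amounts from the schedule: welfare fraud $16750; simple assault $6200; vehicular manslaughter $462500.
Stacking rule: highest base plus 50% of each additional charge. Highest is vehicular manslaughter at $462500. Additional: $16750 × 50% = $8375; $6200 × 50% = $3100. Combined base = $462500 + $11475 = $473975.
Any prior felony conviction (+$22250 flat): $473975 + $22250 = $496225.
Prior failure to appear within five years (+$1500 flat): $496225 + $1500 = $497725.
Defendant has surrendered passport (−25%): $497725 × 0.75 = $373293.75.
$373293.75 is at or above the $2500 minimum.
Rounded to the nearest dollar: $373294.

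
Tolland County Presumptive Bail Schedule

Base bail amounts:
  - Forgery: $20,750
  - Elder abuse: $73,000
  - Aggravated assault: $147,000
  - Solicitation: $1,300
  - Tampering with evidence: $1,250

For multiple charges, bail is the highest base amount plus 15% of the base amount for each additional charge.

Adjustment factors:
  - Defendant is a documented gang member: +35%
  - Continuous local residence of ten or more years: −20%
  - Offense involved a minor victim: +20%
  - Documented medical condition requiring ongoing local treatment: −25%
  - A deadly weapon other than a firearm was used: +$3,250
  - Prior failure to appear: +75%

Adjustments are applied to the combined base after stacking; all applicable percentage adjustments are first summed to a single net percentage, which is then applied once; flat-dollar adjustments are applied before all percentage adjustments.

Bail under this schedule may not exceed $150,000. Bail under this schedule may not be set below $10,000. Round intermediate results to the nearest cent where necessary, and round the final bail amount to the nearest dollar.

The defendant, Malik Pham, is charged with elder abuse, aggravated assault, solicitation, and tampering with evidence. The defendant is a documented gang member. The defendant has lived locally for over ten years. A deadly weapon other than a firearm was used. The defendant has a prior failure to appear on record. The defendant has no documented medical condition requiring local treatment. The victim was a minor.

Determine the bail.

Base amounts from the schedule: elder abuse $73,000; aggravated assault $147,000; solicitation $1,300; tampering with evidence $1,250.
Stacking rule: highest base plus 15% of each additional charge. Highest is aggravated assault at $147,000. Additional: $73,000 × 15% = $10,950; $1,300 × 15% = $195; $1,250 × 15% = $187.50. Combined base = $147,000 + $11,332.50 = $158,332.50.
A deadly weapon other than a firearm was used (+$3,250 flat): $158,332.50 + $3,250 = $161,582.50.
Net percentage adjustment: +35% −20% +20% +75% = +110%. $161,582.50 × 2.1 = $339,323.25.
Result $339,323.25 exceeds the maximum of $150,000; bail is capped at $150,000.
$150,000 is at or above the $10,000 minimum.

$150,000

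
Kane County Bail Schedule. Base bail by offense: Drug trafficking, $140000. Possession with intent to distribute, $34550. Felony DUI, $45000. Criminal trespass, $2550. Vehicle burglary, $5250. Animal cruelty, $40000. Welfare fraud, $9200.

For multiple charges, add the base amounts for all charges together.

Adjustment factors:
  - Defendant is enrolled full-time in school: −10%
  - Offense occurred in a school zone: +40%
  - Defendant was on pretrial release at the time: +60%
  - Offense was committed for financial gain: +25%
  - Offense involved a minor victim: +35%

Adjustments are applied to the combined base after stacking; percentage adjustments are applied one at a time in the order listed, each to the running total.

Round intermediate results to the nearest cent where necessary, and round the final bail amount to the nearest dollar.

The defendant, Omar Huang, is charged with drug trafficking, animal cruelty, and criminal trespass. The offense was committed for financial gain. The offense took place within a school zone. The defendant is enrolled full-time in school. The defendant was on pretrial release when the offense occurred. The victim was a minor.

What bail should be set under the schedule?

Base amounts from the schedule: drug trafficking $140000; animal cruelty $40000; criminal trespass $2550.
Stacking rule: sum of all bases. $140000 + $40000 + $2550 = $182550.
Defendant is enrolled full-time in school (−10%): $182550 × 0.9 = $164295.
Offense occurred in a school zone (+40%): $164295 × 1.4 = $230013.
Defendant was on pretrial release at the time (+60%): $230013 × 1.6 = $368020.80.
Offense was committed for financial gain (+25%): $368020.80 × 1.25 = $460026.
Offense involved a minor victim (+35%): $460026 × 1.35 = $621035.10.
Rounded to the nearest dollar: $621035.

$621035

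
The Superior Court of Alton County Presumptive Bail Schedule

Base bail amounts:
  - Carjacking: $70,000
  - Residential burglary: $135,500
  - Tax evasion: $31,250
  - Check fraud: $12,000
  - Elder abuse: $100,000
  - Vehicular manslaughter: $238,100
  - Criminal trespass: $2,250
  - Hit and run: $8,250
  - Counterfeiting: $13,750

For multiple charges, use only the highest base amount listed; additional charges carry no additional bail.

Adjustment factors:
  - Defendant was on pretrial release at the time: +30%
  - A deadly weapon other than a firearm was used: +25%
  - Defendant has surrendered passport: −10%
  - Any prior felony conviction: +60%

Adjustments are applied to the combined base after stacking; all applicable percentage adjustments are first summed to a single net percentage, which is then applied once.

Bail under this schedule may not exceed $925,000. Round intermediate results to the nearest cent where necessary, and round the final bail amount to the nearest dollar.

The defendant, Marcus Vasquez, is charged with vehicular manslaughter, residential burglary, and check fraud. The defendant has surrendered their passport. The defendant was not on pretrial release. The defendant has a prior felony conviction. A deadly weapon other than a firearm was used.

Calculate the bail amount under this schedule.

Base amounts from the schedule: vehicular manslaughter $238,100; residential burglary $135,500; check fraud $12,000.
Stacking rule: use the highest base only. Highest is vehicular manslaughter at $238,100. Combined base = $238,100.
Net percentage adjustment: +25% −10% +60% = +75%. $238,100 × 1.75 = $416,675.
$416,675 is within the $925,000 maximum.

$416,675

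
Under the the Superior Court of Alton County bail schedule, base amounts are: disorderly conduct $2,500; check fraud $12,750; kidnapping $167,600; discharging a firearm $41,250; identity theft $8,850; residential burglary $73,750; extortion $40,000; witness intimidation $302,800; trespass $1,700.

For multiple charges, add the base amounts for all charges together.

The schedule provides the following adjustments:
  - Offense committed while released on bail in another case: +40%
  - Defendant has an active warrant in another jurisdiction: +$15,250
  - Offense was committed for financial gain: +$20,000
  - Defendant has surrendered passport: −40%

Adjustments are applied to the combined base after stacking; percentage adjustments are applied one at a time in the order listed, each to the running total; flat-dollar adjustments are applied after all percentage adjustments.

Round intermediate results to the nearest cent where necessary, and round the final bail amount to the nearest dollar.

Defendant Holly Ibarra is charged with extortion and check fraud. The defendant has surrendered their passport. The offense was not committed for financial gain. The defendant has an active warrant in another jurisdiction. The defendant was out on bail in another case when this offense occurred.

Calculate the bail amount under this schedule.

$59,560

Base amounts from the schedule: extortion $40,000; check fraud $12,750.
Stacking rule: sum of all bases. $40,000 + $12,750 = $52,750.
Offense committed while released on bail in another case (+40%): $52,750 × 1.4 = $73,850.
Defendant has surrendered passport (−40%): $73,850 × 0.6 = $44,310.
Defendant has an active warrant in another jurisdiction (+$15,250 flat): $44,310 + $15,250 = $59,560.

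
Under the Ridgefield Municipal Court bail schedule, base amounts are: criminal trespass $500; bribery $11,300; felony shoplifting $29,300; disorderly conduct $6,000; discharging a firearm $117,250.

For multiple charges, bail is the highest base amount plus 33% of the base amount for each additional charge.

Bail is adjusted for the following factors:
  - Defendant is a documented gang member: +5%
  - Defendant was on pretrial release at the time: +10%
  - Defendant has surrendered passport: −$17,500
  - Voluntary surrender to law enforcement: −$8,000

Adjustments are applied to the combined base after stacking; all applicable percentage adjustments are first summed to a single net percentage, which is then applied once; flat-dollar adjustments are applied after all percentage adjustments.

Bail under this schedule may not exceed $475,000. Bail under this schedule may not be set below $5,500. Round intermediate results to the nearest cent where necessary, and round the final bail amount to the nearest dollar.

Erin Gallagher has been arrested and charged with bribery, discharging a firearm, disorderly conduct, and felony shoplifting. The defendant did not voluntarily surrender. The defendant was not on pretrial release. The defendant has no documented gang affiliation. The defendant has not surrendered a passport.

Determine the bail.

$132,628

Base amounts from the schedule: bribery $11,300; discharging a firearm $117,250; disorderly conduct $6,000; felony shoplifting $29,300.
Stacking rule: highest base plus 33% of each additional charge. Highest is discharging a firearm at $117,250. Additional: $11,300 × 33% = $3,729; $6,000 × 33% = $1,980; $29,300 × 33% = $9,669. Combined base = $117,250 + $15,378 = $132,628.
No adjustment factors apply to this defendant.
$132,628 is within the $475,000 maximum.
$132,628 is at or above the $5,500 minimum.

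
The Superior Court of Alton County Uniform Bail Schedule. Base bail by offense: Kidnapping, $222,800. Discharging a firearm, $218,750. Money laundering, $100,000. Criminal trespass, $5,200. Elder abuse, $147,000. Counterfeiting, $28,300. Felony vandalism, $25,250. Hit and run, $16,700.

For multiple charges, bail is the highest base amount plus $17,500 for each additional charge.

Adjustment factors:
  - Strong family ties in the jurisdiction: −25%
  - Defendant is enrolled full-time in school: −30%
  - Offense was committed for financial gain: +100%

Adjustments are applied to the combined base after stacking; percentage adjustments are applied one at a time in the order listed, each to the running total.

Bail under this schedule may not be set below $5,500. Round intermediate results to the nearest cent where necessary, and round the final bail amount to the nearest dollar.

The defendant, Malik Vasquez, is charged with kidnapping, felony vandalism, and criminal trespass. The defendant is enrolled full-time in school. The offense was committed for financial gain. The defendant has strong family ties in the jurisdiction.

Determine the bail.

$270,690

Base amounts from the schedule: kidnapping $222,800; felony vandalism $25,250; criminal trespass $5,200.
Stacking rule: highest base plus $17,500 per additional charge. Highest is kidnapping at $222,800; 2 additional charges → +$35,000. Combined base = $257,800.
Strong family ties in the jurisdiction (−25%): $257,800 × 0.75 = $193,350.
Defendant is enrolled full-time in school (−30%): $193,350 × 0.7 = $135,345.
Offense was committed for financial gain (+100%): $135,345 × 2 = $270,690.
$270,690 is at or above the $5,500 minimum.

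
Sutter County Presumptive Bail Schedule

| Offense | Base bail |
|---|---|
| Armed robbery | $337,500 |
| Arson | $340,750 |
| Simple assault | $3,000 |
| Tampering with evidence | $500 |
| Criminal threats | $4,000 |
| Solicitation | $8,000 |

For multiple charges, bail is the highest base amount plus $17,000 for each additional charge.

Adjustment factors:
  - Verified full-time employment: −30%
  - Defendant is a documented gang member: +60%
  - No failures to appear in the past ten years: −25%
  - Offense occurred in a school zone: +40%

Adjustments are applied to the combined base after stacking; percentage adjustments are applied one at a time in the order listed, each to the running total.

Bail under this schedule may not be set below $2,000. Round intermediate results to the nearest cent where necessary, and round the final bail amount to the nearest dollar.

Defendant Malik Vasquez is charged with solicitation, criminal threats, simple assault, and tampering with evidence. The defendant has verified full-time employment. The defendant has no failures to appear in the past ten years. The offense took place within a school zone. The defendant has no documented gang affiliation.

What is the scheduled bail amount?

Base amounts from the schedule: solicitation $8,000; criminal threats $4,000; simple assault $3,000; tampering with evidence $500.
Stacking rule: highest base plus $17,000 per additional charge. Highest is solicitation at $8,000; 3 additional charges → +$51,000. Combined base = $59,000.
Verified full-time employment (−30%): $59,000 × 0.7 = $41,300.
No failures to appear in the past ten years (−25%): $41,300 × 0.75 = $30,975.
Offense occurred in a school zone (+40%): $30,975 × 1.4 = $43,365.
$43,365 is at or above the $2,000 minimum.

$43,365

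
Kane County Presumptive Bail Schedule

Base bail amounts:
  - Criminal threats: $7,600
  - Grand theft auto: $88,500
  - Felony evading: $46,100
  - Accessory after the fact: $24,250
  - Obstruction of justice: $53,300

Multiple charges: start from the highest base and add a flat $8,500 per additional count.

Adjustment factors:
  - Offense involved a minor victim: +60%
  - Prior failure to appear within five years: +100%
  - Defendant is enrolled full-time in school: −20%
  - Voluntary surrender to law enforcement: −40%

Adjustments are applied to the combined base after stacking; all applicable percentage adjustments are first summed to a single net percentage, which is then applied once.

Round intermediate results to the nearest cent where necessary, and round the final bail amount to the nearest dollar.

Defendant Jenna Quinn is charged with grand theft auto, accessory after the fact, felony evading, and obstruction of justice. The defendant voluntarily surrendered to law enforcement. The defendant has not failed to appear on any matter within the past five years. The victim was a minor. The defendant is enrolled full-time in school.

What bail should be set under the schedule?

$114,000

Base amounts from the schedule: grand theft auto $88,500; accessory after the fact $24,250; felony evading $46,100; obstruction of justice $53,300.
Stacking rule: highest base plus $8,500 per additional charge. Highest is grand theft auto at $88,500; 3 additional charges → +$25,500. Combined base = $114,000.
Net percentage adjustment: +60% −20% −40% = +0%. $114,000 × 1 = $114,000.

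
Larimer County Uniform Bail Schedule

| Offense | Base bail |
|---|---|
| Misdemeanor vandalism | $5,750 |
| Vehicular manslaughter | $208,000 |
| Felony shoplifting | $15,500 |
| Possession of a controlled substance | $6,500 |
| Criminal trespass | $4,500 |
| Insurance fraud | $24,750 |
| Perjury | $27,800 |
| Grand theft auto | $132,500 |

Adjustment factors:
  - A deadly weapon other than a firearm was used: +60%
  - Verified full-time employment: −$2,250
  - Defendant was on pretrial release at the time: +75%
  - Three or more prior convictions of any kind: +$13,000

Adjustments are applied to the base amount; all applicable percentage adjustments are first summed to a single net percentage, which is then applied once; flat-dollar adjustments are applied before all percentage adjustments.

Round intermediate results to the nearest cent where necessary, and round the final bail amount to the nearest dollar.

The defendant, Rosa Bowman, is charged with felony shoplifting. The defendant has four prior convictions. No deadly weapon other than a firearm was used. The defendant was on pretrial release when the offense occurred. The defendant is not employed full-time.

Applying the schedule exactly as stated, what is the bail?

Base amounts from the schedule: felony shoplifting $15,500.
Single charge. Combined base = $15,500.
Three or more prior convictions of any kind (+$13,000 flat): $15,500 + $13,000 = $28,500.
Defendant was on pretrial release at the time (+75%): $28,500 × 1.75 = $49,875.

$49,875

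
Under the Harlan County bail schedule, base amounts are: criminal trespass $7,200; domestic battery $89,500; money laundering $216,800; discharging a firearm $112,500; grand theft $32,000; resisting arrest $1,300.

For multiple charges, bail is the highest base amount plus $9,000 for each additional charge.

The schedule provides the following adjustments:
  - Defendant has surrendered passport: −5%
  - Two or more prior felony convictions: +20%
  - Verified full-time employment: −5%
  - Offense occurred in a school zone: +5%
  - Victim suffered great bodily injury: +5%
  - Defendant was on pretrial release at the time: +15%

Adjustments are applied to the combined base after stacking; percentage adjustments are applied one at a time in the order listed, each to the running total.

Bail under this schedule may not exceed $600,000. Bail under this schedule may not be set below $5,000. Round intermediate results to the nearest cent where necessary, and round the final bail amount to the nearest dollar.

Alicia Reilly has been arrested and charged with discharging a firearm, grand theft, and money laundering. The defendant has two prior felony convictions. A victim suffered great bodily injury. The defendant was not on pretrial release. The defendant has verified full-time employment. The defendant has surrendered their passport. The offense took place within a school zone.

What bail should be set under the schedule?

Base amounts from the schedule: discharging a firearm $112,500; grand theft $32,000; money laundering $216,800.
Stacking rule: highest base plus $9,000 per additional charge. Highest is money laundering at $216,800; 2 additional charges → +$18,000. Combined base = $234,800.
Defendant has surrendered passport (−5%): $234,800 × 0.95 = $223,060.
Two or more prior felony convictions (+20%): $223,060 × 1.2 = $267,672.
Verified full-time employment (−5%): $267,672 × 0.95 = $254,288.40.
Offense occurred in a school zone (+5%): $254,288.40 × 1.05 = $267,002.82.
Victim suffered great bodily injury (+5%): $267,002.82 × 1.05 = $280,352.96.
$280,352.96 is within the $600,000 maximum.
$280,352.96 is at or above the $5,000 minimum.
Rounded to the nearest dollar: $280,353.

$280,353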